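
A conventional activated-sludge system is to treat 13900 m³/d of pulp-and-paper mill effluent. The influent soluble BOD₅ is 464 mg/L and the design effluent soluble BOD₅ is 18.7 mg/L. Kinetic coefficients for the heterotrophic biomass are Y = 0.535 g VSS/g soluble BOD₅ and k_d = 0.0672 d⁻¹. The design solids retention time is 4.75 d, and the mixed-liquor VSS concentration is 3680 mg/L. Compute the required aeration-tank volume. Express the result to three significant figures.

Steady-state biomass mass balance: V·X·(1 + k_d·θ_c) = Y·Q·(S₀ − S)·θ_c, so V = 0.535 × 13900 × (464 − 18.7) × 4.75 / [3680 × (1 + 0.0672 × 4.75)] = 1.57×10^7 / 4855 = 3240 m³.

V ≈ 3240 m³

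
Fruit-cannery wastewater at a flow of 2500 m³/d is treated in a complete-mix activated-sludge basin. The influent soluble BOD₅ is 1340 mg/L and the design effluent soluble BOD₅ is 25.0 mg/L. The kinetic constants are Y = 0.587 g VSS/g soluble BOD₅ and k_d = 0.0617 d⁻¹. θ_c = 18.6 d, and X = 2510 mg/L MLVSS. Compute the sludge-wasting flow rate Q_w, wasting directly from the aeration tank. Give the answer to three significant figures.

Q_w ≈ 358 m³/d

Rearranging the biomass balance for a CMAS with decay, V = Y·Q·ΔS·θ_c / [X·(1+k_d θ_c)] = 0.587 × 2500 × (1340 − 25.0) × 18.6 / [2510 × (1 + 0.0617 × 18.6)] = 3.59×10^7 / 5391 = 6659 m³.
With mixed-liquor wasting, θ_c = V/Q_w, so Q_w = V/θ_c = 6659/18.6 = 358.0 m³/d.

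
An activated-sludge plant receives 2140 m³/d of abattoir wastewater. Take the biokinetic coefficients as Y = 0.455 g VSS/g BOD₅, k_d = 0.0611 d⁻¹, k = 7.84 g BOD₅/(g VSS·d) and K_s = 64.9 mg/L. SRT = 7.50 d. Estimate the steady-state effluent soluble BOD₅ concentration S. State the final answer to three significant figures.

S ≈ 3.74 mg/L

From the Monod/SRT balance for a CMAS, S = K_s·(1+k_d θ_c)/[θ_c·(Y k − k_d) − 1] = 64.9 × (1 + 0.0611 × 7.50) / [7.50 × (0.455 × 7.84 − 0.0611) − 1] = 94.64 / 25.30 = 3.741 mg/L.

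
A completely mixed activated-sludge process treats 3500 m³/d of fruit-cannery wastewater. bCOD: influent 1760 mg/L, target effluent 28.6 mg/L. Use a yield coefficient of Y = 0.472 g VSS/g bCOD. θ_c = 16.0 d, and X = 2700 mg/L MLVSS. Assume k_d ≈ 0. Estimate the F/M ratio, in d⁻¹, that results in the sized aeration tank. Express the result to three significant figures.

V·X = Y·Q·ΔS·θ_c gives V = 0.472 × 3500 × (1760 − 28.6) × 16.0 / 2700 = 16950 m³.
F/M = Q·S₀ / (V·X) = 3500 × 1760 / (16950 × 2700) = 0.1346 g bCOD·(g VSS·d)⁻¹.

F/M ≈ 0.135 d⁻¹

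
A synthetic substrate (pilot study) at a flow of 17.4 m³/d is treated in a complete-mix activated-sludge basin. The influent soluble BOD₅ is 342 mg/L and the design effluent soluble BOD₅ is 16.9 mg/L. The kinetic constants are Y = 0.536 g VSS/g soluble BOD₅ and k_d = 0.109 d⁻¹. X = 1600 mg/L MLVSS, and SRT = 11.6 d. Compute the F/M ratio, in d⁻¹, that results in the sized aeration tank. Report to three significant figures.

F/M ≈ 0.383 d⁻¹

From the SRT design equation V = Y Q (S₀−S) θ_c / [X (1 + k_d θ_c)] = 0.536 × 17.4 × (342 − 16.9) × 11.6 / [1600 × (1 + 0.109 × 11.6)] = 3.52×10^4 / 3623 = 9.708 m³.
F/M = Q·S₀ / (V·X) = 17.4 × 342 / (9.708 × 1600) = 0.3831 g soluble BOD₅·(g VSS·d)⁻¹.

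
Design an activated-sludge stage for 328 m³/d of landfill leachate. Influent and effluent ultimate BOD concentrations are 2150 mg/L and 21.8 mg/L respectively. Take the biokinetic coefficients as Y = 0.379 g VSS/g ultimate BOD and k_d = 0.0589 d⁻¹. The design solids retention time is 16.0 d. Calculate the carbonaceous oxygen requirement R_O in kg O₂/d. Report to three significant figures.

R_O ≈ 505 kg O₂/d

The observed yield is Y_obs = Y/(1 + k_d·θ_c) = 0.379 / (1 + 0.0589 × 16.0) = 0.379 / 1.942 = 0.1951 g VSS per g ultimate BOD removed.
Q·(S₀ − S) = 328 × (2150 − 21.8) × 10⁻³ = 698.0 kg/d removed.
Biomass synthesised: P_X = Y_obs × 698.0 = 136.2 kg VSS/d.
R_O = Q·ΔS − 1.42 P_X = 698.0 − 193.4 = 504.6 kg O₂/d.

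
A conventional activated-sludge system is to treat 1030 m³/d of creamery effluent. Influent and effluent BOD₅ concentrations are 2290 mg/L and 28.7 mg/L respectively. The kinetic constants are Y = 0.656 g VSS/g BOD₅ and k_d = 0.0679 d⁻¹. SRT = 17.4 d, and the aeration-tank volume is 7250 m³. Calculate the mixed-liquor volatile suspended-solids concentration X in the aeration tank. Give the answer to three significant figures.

X ≈ 1680 mg/L

Solving the biomass balance for X: X = Y Q (S₀−S) θ_c / [V (1+k_d θ_c)] = 0.656 × 1030 × (2290 − 28.7) × 17.4 / [7250 × (1 + 0.0679 × 17.4)] = 1681 mg/L.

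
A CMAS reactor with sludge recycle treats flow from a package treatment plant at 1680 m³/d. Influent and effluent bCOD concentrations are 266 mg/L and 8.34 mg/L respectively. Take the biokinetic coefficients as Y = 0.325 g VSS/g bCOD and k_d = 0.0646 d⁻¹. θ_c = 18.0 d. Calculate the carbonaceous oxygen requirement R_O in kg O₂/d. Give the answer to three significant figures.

R_O ≈ 341 kg O₂/d

Correct the yield for decay: Y_obs = Y/(1 + k_d θ_c) = 0.325 / (1 + 0.0646 × 18.0) = 0.325 / 2.163 = 0.1503.
Q·(S₀ − S) = 1680 × (266 − 8.34) × 10⁻³ = 432.9 kg/d removed.
Net sludge production P_X = 0.1503 × 432.9 = 65.05 kg VSS/d.
R_O = Q·(S₀ − S) − 1.42·P_X = 432.9 − 1.42 × 65.05 = 340.5 kg O₂/d.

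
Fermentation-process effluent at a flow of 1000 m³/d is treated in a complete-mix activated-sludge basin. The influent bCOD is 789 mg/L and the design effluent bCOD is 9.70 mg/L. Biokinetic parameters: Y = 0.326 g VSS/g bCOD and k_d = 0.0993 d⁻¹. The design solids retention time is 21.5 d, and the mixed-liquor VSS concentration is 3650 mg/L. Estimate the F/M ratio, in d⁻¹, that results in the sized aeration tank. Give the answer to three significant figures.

F/M ≈ 0.453 d⁻¹

Rearranging the biomass balance for a CMAS with decay, V = Y·Q·ΔS·θ_c / [X·(1+k_d θ_c)] = 0.326 × 1000 × (789 − 9.70) × 21.5 / [3650 × (1 + 0.0993 × 21.5)] = 5.46×10^6 / 11443 = 477.4 m³.
F/M = applied load / biomass = Q·S₀/(V·X) = 1000 × 789 / (477.4 × 3650) = 0.4528 d⁻¹.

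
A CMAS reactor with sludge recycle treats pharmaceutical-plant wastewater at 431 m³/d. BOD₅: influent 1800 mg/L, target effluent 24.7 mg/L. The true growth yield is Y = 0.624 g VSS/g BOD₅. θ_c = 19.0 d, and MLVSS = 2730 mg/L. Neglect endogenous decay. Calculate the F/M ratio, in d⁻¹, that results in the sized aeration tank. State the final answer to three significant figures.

With k_d = 0 the design equation reduces to V = Y Q (S₀−S) θ_c / X = 0.624 × 431 × (1800 − 24.7) × 19.0 / 2730 = 3323 m³.
Food-to-microorganism ratio F/M = Q S₀ / (V X) = 431 × 1800 / (3323 × 2730) = 0.08552 d⁻¹.

F/M ≈ 0.0855 d⁻¹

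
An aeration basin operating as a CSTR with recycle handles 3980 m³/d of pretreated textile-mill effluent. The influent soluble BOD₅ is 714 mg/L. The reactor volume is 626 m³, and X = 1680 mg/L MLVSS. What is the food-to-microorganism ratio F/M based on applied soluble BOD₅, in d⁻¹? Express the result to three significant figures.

F/M = applied load / biomass = Q·S₀/(V·X) = 3980 × 714 / (626.0 × 1680) = 2.702 d⁻¹.

F/M ≈ 2.70 d⁻¹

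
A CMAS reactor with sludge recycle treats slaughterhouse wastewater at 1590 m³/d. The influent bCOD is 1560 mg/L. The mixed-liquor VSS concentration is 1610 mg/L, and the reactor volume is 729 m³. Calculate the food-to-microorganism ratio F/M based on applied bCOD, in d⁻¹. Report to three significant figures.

Food-to-microorganism ratio F/M = Q S₀ / (V X) = 1590 × 1560 / (729.0 × 1610) = 2.113 d⁻¹.

F/M ≈ 2.11 d⁻¹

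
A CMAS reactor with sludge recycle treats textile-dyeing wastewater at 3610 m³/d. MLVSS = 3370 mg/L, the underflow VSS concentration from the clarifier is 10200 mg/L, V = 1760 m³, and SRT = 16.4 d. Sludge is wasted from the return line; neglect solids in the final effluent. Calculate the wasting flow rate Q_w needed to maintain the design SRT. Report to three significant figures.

θ_c = V·X/(Q_w·X_r) when wasting from the recycle, so Q_w = V·X/(θ_c·X_r) = 1760 × 3370 / (16.4 × 10200) = 35.46 m³/d.

Q_w ≈ 35.5 m³/d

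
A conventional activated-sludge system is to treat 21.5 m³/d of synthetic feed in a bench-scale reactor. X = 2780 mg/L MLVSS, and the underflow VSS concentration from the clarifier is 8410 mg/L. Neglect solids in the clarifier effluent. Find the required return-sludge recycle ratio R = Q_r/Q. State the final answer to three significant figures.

R ≈ 0.494

R = Q_r/Q = X/(X_r − X) = 2780 / (8410 − 2780) = 0.4938.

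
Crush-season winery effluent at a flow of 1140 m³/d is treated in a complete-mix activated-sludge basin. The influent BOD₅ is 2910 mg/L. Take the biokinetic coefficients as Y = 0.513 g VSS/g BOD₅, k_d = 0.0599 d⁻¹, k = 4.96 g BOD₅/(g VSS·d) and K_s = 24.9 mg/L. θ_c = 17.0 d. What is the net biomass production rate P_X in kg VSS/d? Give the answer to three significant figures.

P_X ≈ 843 kg VSS/d

From the Monod/SRT balance for a CMAS, S = K_s·(1+k_d θ_c)/[θ_c·(Y k − k_d) − 1] = 24.9 × (1 + 0.0599 × 17.0) / [17.0 × (0.513 × 4.96 − 0.0599) − 1] = 50.26 / 41.24 = 1.219 mg/L.
The observed yield is Y_obs = Y/(1 + k_d·θ_c) = 0.513 / (1 + 0.0599 × 17.0) = 0.513 / 2.018 = 0.2542 g VSS per g BOD₅ removed.
Mass of BOD₅ removed per day: Q(S₀ − S) = 1140 × 2909 g/m³ = 3316 kg/d.
P_X = Y_obs · Q(S₀ − S) = 0.2542 × 3316 = 842.8 kg VSS/d.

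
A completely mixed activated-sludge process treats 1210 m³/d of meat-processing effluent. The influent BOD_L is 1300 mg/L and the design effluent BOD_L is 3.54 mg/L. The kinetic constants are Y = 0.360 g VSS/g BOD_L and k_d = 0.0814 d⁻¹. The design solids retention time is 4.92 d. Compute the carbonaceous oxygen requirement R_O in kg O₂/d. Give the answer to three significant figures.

R_O ≈ 996 kg O₂/d

Correct the yield for decay: Y_obs = Y/(1 + k_d θ_c) = 0.360 / (1 + 0.0814 × 4.92) = 0.360 / 1.400 = 0.2571.
ΔS = 1300 − 3.54 = 1296 mg/L, so the substrate removal rate is 1210 × 1296/1000 = 1569 kg BOD_L/d.
P_X = Y_obs·Q·(S₀ − S) = 0.2571 × 1569 = 403.2 kg VSS/d.
R_O = Q·ΔS − 1.42 P_X = 1569 − 572.6 = 996.1 kg O₂/d.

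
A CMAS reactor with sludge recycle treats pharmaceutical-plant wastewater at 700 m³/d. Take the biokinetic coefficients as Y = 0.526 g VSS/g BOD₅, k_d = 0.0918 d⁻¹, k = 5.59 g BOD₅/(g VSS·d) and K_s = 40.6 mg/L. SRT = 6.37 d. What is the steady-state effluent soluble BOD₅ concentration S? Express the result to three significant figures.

From the Monod/SRT balance for a CMAS, S = K_s·(1+k_d θ_c)/[θ_c·(Y k − k_d) − 1] = 40.6 × (1 + 0.0918 × 6.37) / [6.37 × (0.526 × 5.59 − 0.0918) − 1] = 64.34 / 17.15 = 3.753 mg/L.

S ≈ 3.75 mg/L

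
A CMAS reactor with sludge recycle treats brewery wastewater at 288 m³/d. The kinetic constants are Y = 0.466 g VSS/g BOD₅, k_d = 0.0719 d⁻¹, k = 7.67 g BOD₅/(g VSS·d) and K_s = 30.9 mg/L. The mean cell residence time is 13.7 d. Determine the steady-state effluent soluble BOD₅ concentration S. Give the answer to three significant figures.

Effluent substrate depends only on kinetics and SRT: S = K_s(1 + k_d θ_c) / [θ_c(Yk − k_d) − 1] = 30.9 × (1 + 0.0719 × 13.7) / [13.7 × (0.466 × 7.67 − 0.0719) − 1] = 61.34 / 46.98 = 1.306 mg/L.

S ≈ 1.31 mg/L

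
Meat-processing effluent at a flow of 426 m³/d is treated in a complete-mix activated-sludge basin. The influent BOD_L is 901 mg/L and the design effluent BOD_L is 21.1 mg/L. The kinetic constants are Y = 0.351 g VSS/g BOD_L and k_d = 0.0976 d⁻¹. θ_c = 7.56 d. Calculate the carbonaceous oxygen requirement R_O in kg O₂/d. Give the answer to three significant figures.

R_O ≈ 267 kg O₂/d

The observed yield is Y_obs = Y/(1 + k_d·θ_c) = 0.351 / (1 + 0.0976 × 7.56) = 0.351 / 1.738 = 0.2020 g VSS per g BOD_L removed.
ΔS = 901 − 21.1 = 879.9 mg/L, so the substrate removal rate is 426 × 879.9/1000 = 374.8 kg BOD_L/d.
P_X = Y_obs·Q·(S₀ − S) = 0.2020 × 374.8 = 75.71 kg VSS/d.
R_O = Q·ΔS − 1.42 P_X = 374.8 − 107.5 = 267.3 kg O₂/d.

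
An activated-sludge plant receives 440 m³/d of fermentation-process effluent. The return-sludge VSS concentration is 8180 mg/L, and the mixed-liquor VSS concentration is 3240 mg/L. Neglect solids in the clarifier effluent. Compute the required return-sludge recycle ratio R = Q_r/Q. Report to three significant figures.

Mass balance around the secondary clarifier (neglecting effluent solids): R = X / (X_r − X) = 3240 / (8180 − 3240) = 0.6559.

R ≈ 0.656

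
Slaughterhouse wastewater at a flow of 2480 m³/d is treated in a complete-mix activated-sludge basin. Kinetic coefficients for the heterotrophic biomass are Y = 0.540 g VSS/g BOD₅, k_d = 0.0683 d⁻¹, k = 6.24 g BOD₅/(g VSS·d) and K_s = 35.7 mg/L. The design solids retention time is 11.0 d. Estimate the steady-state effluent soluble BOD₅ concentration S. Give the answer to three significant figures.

S ≈ 1.77 mg/L

For a completely mixed reactor with recycle the Lawrence–McCarty relation gives S = K_s·(1 + k_d·θ_c) / [θ_c·(Y·k − k_d) − 1] = 35.7 × (1 + 0.0683 × 11.0) / [11.0 × (0.540 × 6.24 − 0.0683) − 1] = 62.52 / 35.31 = 1.770 mg/L.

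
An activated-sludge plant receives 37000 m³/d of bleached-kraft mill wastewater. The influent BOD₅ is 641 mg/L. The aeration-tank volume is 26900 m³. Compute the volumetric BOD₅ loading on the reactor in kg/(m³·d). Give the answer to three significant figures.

Applied BOD₅ load per unit volume = Q·S₀/V = (37000 × 641/1000)/26900 = 0.8817 kg BOD₅·m⁻³·d⁻¹.

L_v ≈ 0.882 kg BOD₅/(m³·d)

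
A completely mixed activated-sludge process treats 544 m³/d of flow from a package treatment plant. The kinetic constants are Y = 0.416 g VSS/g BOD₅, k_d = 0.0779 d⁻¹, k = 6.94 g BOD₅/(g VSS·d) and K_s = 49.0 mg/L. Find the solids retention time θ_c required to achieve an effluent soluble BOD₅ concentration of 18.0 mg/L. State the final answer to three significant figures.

θ_c ≈ 1.43 d

At the target effluent, Y k S/(K_s+S) = 0.416×6.94×18.0/67.00 = 0.7756 d⁻¹.
1/θ_c = 0.7756 − 0.0779 = 0.6977 d⁻¹, so θ_c = 1.433 d.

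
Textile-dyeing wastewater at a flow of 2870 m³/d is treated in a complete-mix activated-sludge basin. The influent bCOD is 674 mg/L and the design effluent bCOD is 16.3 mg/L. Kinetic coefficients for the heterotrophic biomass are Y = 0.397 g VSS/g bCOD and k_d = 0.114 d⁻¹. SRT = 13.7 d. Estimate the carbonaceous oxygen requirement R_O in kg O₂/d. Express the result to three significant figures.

R_O ≈ 1470 kg O₂/d

Y_obs = Y / (1 + k_d θ_c) = 0.397 / (1 + 0.114 × 13.7) = 0.397 / 2.562 = 0.1550.
ΔS = 674 − 16.3 = 657.7 mg/L, so the substrate removal rate is 2870 × 657.7/1000 = 1888 kg bCOD/d.
Biomass synthesised: P_X = Y_obs × 1888 = 292.5 kg VSS/d.
R_O = Q·(S₀ − S) − 1.42·P_X = 1888 − 1.42 × 292.5 = 1472 kg O₂/d.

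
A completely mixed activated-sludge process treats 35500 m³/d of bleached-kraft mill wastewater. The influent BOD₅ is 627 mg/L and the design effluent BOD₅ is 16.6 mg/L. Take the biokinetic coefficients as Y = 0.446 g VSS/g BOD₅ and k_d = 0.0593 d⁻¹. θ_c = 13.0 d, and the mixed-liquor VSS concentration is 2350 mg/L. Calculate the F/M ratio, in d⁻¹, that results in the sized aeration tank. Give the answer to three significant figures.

F/M ≈ 0.314 d⁻¹

Rearranging the biomass balance for a CMAS with decay, V = Y·Q·ΔS·θ_c / [X·(1+k_d θ_c)] = 0.446 × 35500 × (627 − 16.6) × 13.0 / [2350 × (1 + 0.0593 × 13.0)] = 1.26×10^8 / 4162 = 30190 m³.
Food-to-microorganism ratio F/M = Q S₀ / (V X) = 35500 × 627 / (30190 × 2350) = 0.3137 d⁻¹.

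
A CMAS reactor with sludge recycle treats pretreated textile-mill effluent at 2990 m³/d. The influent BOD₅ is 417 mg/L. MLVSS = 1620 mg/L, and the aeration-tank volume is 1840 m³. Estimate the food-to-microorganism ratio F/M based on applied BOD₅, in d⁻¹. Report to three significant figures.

F/M ≈ 0.418 d⁻¹

F/M = Q·S₀ / (V·X) = 2990 × 417 / (1840 × 1620) = 0.4183 g BOD₅·(g VSS·d)⁻¹.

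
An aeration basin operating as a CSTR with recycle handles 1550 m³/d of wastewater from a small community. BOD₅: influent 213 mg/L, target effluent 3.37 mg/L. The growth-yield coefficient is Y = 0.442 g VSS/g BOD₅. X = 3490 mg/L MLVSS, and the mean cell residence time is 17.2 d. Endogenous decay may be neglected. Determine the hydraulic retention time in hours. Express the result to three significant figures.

Biomass mass balance (decay neglected): V·X = Y·Q·(S₀ − S)·θ_c, so V = 0.442 × 1550 × (213 − 3.37) × 17.2 / 3490 = 707.8 m³.
Hydraulic retention time τ = V/Q = 707.8 / 1550 = 0.4566 d = 10.96 h.

τ ≈ 11.0 h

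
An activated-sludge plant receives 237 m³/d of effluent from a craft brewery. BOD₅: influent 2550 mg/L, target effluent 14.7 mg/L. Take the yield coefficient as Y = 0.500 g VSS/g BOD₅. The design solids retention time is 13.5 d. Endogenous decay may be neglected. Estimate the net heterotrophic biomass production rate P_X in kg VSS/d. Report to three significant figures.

P_X ≈ 300 kg VSS/d

Since k_d ≈ 0, Y_obs = Y = 0.500 g VSS/g BOD₅.
Q·(S₀ − S) = 237 × (2550 − 14.7) × 10⁻³ = 600.9 kg/d removed.
Biomass produced: P_X = Y_obs·Q·ΔS = 0.5000 × 600.9 ≈ 300.4 kg VSS/d.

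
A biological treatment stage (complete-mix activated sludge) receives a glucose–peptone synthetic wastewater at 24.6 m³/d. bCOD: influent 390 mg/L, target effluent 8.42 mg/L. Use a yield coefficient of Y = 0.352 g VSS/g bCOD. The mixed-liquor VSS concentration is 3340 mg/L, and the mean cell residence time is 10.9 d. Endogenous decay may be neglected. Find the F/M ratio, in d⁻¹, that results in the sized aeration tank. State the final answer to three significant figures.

V·X = Y·Q·ΔS·θ_c gives V = 0.352 × 24.6 × (390 − 8.42) × 10.9 / 3340 = 10.78 m³.
Food-to-microorganism ratio F/M = Q S₀ / (V X) = 24.6 × 390 / (10.78 × 3340) = 0.2664 d⁻¹.

F/M ≈ 0.266 d⁻¹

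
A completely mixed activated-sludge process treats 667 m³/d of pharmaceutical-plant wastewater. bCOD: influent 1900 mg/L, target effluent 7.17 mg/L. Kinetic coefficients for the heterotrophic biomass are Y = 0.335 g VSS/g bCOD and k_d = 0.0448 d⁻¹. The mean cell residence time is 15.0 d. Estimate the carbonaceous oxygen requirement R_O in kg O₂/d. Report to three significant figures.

R_O ≈ 903 kg O₂/d

The observed yield is Y_obs = Y/(1 + k_d·θ_c) = 0.335 / (1 + 0.0448 × 15.0) = 0.335 / 1.672 = 0.2004 g VSS per g bCOD removed.
Mass of bCOD removed per day: Q(S₀ − S) = 667 × 1893 g/m³ = 1263 kg/d.
Net sludge production P_X = 0.2004 × 1263 = 253.0 kg VSS/d.
R_O = Q·ΔS − 1.42 P_X = 1263 − 359.2 = 903.3 kg O₂/d.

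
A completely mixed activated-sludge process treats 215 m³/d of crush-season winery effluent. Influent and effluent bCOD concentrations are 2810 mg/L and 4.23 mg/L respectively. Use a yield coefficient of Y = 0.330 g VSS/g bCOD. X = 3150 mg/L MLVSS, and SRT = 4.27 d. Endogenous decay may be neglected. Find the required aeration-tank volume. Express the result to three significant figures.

With k_d = 0 the design equation reduces to V = Y Q (S₀−S) θ_c / X = 0.330 × 215 × (2810 − 4.23) × 4.27 / 3150 = 269.8 m³.

V ≈ 270 m³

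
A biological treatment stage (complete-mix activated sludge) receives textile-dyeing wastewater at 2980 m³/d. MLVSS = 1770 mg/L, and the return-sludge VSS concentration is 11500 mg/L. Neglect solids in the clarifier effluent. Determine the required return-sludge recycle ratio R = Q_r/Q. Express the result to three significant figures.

Mass balance around the secondary clarifier (neglecting effluent solids): R = X / (X_r − X) = 1770 / (11500 − 1770) = 0.1819.

R ≈ 0.182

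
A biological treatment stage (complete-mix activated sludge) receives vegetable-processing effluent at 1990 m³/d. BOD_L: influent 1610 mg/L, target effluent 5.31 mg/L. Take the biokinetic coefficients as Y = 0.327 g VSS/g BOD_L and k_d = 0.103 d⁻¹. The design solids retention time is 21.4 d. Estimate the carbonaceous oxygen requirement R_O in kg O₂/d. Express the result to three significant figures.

R_O ≈ 2730 kg O₂/d

The observed yield is Y_obs = Y/(1 + k_d·θ_c) = 0.327 / (1 + 0.103 × 21.4) = 0.327 / 3.204 = 0.1021 g VSS per g BOD_L removed.
Mass of BOD_L removed per day: Q(S₀ − S) = 1990 × 1605 g/m³ = 3193 kg/d.
P_X = Y_obs·Q·(S₀ − S) = 0.1021 × 3193 = 325.9 kg VSS/d.
R_O = Q·(S₀ − S) − 1.42·P_X = 3193 − 1.42 × 325.9 = 2731 kg O₂/d.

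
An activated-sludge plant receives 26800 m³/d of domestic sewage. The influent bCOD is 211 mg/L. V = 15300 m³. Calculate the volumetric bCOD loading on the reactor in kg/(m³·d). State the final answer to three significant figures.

Applied bCOD load per unit volume = Q·S₀/V = (26800 × 211/1000)/15300 = 0.3696 kg bCOD·m⁻³·d⁻¹.

L_v ≈ 0.370 kg bCOD/(m³·d)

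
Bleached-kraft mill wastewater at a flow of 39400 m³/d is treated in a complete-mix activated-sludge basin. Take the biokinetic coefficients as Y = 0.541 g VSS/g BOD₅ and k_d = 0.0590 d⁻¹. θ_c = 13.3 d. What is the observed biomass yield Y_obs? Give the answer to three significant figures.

Y_obs ≈ 0.303 g VSS/g BOD₅

The observed yield is Y_obs = Y/(1 + k_d·θ_c) = 0.541 / (1 + 0.0590 × 13.3) = 0.541 / 1.785 = 0.3031 g VSS per g BOD₅ removed.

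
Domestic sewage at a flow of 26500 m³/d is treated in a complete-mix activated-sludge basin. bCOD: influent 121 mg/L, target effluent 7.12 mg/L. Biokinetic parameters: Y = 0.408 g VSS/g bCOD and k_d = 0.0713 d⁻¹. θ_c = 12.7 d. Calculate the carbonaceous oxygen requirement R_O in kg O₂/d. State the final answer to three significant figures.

R_O ≈ 2100 kg O₂/d

Observed yield with endogenous decay: Y_obs = Y / (1 + k_d·θ_c) = 0.408 / (1 + 0.0713 × 12.7) = 0.408 / 1.906 = 0.2141 g VSS/g bCOD.
Mass of bCOD removed per day: Q(S₀ − S) = 26500 × 113.9 g/m³ = 3018 kg/d.
Biomass synthesised: P_X = Y_obs × 3018 = 646.2 kg VSS/d.
R_O = Q·(S₀ − S) − 1.42·P_X = 3018 − 1.42 × 646.2 = 2100 kg O₂/d.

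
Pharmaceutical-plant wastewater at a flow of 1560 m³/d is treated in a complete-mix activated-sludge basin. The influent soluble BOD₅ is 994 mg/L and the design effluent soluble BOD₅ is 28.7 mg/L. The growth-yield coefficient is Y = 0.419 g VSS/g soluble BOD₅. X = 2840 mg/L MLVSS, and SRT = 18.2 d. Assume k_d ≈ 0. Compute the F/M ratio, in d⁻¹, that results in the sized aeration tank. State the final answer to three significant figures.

V·X = Y·Q·ΔS·θ_c gives V = 0.419 × 1560 × (994 − 28.7) × 18.2 / 2840 = 4043 m³.
Food-to-microorganism ratio F/M = Q S₀ / (V X) = 1560 × 994 / (4043 × 2840) = 0.1350 d⁻¹.

F/M ≈ 0.135 d⁻¹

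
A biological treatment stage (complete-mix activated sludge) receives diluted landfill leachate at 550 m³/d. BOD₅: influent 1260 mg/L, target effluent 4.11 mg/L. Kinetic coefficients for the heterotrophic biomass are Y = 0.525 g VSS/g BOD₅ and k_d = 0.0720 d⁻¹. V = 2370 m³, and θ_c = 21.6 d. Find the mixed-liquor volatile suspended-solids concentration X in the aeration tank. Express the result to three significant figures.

X ≈ 1290 mg/L

From V·X·(1 + k_d·θ_c) = Y·Q·(S₀ − S)·θ_c: X = 0.525 × 550 × (1260 − 4.11) × 21.6 / [2370 × (1 + 0.0720 × 21.6)] = 1293 mg/L.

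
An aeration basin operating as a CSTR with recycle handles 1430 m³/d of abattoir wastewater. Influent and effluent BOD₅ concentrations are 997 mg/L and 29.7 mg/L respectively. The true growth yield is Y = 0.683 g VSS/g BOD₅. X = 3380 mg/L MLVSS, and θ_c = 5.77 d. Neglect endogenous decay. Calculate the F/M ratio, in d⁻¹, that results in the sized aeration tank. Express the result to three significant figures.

Biomass mass balance (decay neglected): V·X = Y·Q·(S₀ − S)·θ_c, so V = 0.683 × 1430 × (997 − 29.7) × 5.77 / 3380 = 1613 m³.
F/M = applied load / biomass = Q·S₀/(V·X) = 1430 × 997 / (1613 × 3380) = 0.2615 d⁻¹.

F/M ≈ 0.262 d⁻¹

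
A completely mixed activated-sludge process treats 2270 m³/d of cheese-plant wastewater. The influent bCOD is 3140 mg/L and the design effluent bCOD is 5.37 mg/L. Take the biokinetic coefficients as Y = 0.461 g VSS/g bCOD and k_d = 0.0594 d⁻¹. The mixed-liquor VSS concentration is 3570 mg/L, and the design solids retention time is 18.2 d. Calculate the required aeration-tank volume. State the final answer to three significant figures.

V ≈ 8040 m³

Steady-state biomass mass balance: V·X·(1 + k_d·θ_c) = Y·Q·(S₀ − S)·θ_c, so V = 0.461 × 2270 × (3140 − 5.37) × 18.2 / [3570 × (1 + 0.0594 × 18.2)] = 5.97×10^7 / 7429 = 8036 m³.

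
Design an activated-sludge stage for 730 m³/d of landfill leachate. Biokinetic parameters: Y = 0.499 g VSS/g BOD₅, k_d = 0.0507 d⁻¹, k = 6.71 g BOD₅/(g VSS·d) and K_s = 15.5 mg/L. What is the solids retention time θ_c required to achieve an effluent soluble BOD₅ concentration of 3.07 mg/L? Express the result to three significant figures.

θ_c ≈ 1.99 d

At the target effluent, Y k S/(K_s+S) = 0.499×6.71×3.07/18.57 = 0.5535 d⁻¹.
1/θ_c = 0.5535 − 0.0507 = 0.5028 d⁻¹, so θ_c = 1.989 d.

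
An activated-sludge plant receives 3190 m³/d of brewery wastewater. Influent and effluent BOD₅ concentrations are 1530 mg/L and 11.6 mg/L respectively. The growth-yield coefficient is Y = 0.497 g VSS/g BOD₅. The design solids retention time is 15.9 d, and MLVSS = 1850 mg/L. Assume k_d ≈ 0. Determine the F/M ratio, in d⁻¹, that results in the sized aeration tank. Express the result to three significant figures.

With k_d = 0 the design equation reduces to V = Y Q (S₀−S) θ_c / X = 0.497 × 3190 × (1530 − 11.6) × 15.9 / 1850 = 20690 m³.
F/M = applied load / biomass = Q·S₀/(V·X) = 3190 × 1530 / (20690 × 1850) = 0.1275 d⁻¹.

F/M ≈ 0.128 d⁻¹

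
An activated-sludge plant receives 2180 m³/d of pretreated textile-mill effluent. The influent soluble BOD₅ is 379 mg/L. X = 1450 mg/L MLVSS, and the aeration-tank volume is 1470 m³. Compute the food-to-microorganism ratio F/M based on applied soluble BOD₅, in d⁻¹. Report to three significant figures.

F/M = applied load / biomass = Q·S₀/(V·X) = 2180 × 379 / (1470 × 1450) = 0.3876 d⁻¹.

F/M ≈ 0.388 d⁻¹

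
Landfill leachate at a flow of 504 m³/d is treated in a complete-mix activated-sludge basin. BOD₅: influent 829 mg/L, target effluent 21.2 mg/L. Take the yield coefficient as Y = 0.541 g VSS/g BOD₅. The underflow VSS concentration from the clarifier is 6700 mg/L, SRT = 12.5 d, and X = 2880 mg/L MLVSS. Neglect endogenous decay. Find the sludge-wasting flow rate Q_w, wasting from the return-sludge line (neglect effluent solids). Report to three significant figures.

Q_w ≈ 32.9 m³/d

V·X = Y·Q·ΔS·θ_c gives V = 0.541 × 504 × (829 − 21.2) × 12.5 / 2880 = 956.0 m³.
Wasting from the return line (neglecting effluent solids): Q_w = V·X / (θ_c·X_r) = 956.0 × 2880 / (12.5 × 6700) = 32.87 m³/d.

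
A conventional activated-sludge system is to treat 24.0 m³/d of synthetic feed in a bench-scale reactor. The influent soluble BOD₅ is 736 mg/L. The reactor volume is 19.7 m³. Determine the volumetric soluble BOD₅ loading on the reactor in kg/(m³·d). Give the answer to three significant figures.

L_v = Q S₀ / V = 24.0 × 736 × 10⁻³ / 19.70 = 0.8966 kg/(m³·d).

L_v ≈ 0.897 kg soluble BOD₅/(m³·d)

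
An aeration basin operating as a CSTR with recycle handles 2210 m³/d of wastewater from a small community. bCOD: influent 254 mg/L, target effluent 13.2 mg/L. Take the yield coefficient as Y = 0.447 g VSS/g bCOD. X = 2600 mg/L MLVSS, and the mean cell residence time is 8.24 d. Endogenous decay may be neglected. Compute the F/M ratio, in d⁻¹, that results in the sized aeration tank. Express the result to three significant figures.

F/M ≈ 0.286 d⁻¹

V·X = Y·Q·ΔS·θ_c gives V = 0.447 × 2210 × (254 − 13.2) × 8.24 / 2600 = 753.9 m³.
F/M = Q·S₀ / (V·X) = 2210 × 254 / (753.9 × 2600) = 0.2864 g bCOD·(g VSS·d)⁻¹.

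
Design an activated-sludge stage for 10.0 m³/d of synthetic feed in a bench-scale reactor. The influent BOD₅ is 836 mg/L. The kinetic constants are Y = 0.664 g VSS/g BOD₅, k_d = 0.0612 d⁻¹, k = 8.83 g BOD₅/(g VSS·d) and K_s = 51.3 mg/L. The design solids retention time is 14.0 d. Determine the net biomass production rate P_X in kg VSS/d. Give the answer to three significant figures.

P_X ≈ 2.99 kg VSS/d

Effluent substrate depends only on kinetics and SRT: S = K_s(1 + k_d θ_c) / [θ_c(Yk − k_d) − 1] = 51.3 × (1 + 0.0612 × 14.0) / [14.0 × (0.664 × 8.83 − 0.0612) − 1] = 95.25 / 80.23 = 1.187 mg/L.
Observed yield with endogenous decay: Y_obs = Y / (1 + k_d·θ_c) = 0.664 / (1 + 0.0612 × 14.0) = 0.664 / 1.857 = 0.3576 g VSS/g BOD₅.
Substrate removed = Q·(S₀ − S) = 10.0 m³/d × (836 − 1.19) g/m³ = 8.35×10^3 g/d = 8.348 kg/d.
So the net sludge growth is P_X = 0.3576 × 8.348 = 2.985 kg VSS/d.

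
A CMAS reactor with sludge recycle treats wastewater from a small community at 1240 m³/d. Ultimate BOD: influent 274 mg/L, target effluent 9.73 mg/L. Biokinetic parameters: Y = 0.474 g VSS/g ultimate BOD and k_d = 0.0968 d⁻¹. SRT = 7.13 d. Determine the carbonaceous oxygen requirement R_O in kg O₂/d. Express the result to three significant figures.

Observed yield with endogenous decay: Y_obs = Y / (1 + k_d·θ_c) = 0.474 / (1 + 0.0968 × 7.13) = 0.474 / 1.690 = 0.2804 g VSS/g ultimate BOD.
Q·(S₀ − S) = 1240 × (274 − 9.73) × 10⁻³ = 327.7 kg/d removed.
Net sludge production P_X = 0.2804 × 327.7 = 91.90 kg VSS/d.
R_O = Q·(S₀ − S) − 1.42·P_X = 327.7 − 1.42 × 91.90 = 197.2 kg O₂/d.

R_O ≈ 197 kg O₂/d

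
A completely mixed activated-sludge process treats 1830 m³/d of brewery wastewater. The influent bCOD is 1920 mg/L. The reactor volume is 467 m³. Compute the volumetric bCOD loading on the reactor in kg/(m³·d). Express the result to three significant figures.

Applied bCOD load per unit volume = Q·S₀/V = (1830 × 1920/1000)/467.0 = 7.524 kg bCOD·m⁻³·d⁻¹.

L_v ≈ 7.52 kg bCOD/(m³·d)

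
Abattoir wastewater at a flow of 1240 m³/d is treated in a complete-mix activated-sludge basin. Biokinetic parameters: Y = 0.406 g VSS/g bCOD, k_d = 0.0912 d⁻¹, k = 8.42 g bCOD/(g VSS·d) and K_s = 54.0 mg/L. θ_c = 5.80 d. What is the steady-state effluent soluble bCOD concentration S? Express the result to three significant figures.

From the Monod/SRT balance for a CMAS, S = K_s·(1+k_d θ_c)/[θ_c·(Y k − k_d) − 1] = 54.0 × (1 + 0.0912 × 5.80) / [5.80 × (0.406 × 8.42 − 0.0912) − 1] = 82.56 / 18.30 = 4.512 mg/L.

S ≈ 4.51 mg/L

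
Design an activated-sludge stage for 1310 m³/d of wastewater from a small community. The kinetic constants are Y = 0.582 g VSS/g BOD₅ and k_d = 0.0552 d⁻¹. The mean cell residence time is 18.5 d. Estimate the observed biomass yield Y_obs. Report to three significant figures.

Y_obs = Y / (1 + k_d θ_c) = 0.582 / (1 + 0.0552 × 18.5) = 0.582 / 2.021 = 0.2879.

Y_obs ≈ 0.288 g VSS/g BOD₅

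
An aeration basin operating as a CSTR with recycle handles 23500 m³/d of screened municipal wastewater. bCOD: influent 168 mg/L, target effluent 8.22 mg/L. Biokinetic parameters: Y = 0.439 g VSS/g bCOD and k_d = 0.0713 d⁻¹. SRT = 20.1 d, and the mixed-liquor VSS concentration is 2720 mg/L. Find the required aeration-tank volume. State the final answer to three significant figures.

Rearranging the biomass balance for a CMAS with decay, V = Y·Q·ΔS·θ_c / [X·(1+k_d θ_c)] = 0.439 × 23500 × (168 − 8.22) × 20.1 / [2720 × (1 + 0.0713 × 20.1)] = 3.31×10^7 / 6618 = 5006 m³.

V ≈ 5010 m³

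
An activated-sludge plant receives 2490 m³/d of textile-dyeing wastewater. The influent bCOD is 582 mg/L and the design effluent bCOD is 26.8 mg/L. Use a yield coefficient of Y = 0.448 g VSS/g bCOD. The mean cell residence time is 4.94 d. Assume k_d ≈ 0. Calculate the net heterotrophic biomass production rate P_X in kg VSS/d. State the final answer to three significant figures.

P_X ≈ 619 kg VSS/d

Since k_d ≈ 0, Y_obs = Y = 0.448 g VSS/g bCOD.
Mass of bCOD removed per day: Q(S₀ − S) = 2490 × 555.2 g/m³ = 1382 kg/d.
P_X = Y_obs · Q(S₀ − S) = 0.4480 × 1382 = 619.3 kg VSS/d.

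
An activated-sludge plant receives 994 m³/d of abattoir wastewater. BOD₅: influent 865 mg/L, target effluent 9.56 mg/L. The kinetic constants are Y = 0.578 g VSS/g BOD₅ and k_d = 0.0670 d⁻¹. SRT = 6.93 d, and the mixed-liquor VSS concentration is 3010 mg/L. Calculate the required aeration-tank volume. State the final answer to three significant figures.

V ≈ 773 m³

Steady-state biomass mass balance: V·X·(1 + k_d·θ_c) = Y·Q·(S₀ − S)·θ_c, so V = 0.578 × 994 × (865 − 9.56) × 6.93 / [3010 × (1 + 0.0670 × 6.93)] = 3.41×10^6 / 4408 = 772.7 m³.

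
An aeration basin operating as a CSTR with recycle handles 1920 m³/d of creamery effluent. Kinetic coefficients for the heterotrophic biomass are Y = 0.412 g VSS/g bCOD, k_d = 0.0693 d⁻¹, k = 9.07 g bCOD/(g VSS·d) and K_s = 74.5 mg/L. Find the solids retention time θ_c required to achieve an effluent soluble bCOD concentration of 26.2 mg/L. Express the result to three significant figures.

Specific growth rate at S = 26.2 mg/L: μ = YkS/(K_s+S) = 0.412·9.07·26.2/(74.5+26.2) = 0.9722 d⁻¹.
Then 1/θ_c = μ − k_d = 0.9722 − 0.0693 = 0.9029 d⁻¹, giving θ_c = 1.107 d.

θ_c ≈ 1.11 d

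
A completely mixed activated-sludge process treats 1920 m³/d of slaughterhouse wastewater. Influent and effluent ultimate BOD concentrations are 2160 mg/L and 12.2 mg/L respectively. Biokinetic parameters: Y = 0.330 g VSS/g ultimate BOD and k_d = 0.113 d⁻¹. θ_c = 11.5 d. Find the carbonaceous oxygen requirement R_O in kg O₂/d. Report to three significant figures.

R_O ≈ 3280 kg O₂/d

Observed yield with endogenous decay: Y_obs = Y / (1 + k_d·θ_c) = 0.330 / (1 + 0.113 × 11.5) = 0.330 / 2.300 = 0.1435 g VSS/g ultimate BOD.
Substrate removed = Q·(S₀ − S) = 1920 m³/d × (2160 − 12.2) g/m³ = 4.12×10^6 g/d = 4124 kg/d.
Net sludge production P_X = 0.1435 × 4124 = 591.8 kg VSS/d.
R_O = Q·(S₀ − S) − 1.42·P_X = 4124 − 1.42 × 591.8 = 3283 kg O₂/d.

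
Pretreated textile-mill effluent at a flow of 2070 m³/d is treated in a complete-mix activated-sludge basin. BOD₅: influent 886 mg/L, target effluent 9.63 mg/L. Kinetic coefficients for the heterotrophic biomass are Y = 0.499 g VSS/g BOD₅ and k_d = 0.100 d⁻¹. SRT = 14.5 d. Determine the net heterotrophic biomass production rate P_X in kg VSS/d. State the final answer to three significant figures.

Y_obs = Y / (1 + k_d θ_c) = 0.499 / (1 + 0.100 × 14.5) = 0.499 / 2.450 = 0.2037.
Q·(S₀ − S) = 2070 × (886 − 9.63) × 10⁻³ = 1814 kg/d removed.
P_X = Y_obs · Q(S₀ − S) = 0.2037 × 1814 = 369.5 kg VSS/d.

P_X ≈ 369 kg VSS/d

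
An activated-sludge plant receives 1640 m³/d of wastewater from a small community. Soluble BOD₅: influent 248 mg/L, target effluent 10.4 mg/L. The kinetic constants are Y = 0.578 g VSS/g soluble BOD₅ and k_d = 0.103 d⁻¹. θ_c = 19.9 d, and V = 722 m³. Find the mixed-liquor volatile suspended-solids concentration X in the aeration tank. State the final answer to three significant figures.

Solving the biomass balance for X: X = Y Q (S₀−S) θ_c / [V (1+k_d θ_c)] = 0.578 × 1640 × (248 − 10.4) × 19.9 / [722 × (1 + 0.103 × 19.9)] = 2036 mg/L.

X ≈ 2040 mg/L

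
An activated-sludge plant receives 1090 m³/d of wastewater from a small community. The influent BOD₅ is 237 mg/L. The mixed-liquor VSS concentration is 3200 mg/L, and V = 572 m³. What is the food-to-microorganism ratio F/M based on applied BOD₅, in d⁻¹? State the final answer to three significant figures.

F/M = Q·S₀ / (V·X) = 1090 × 237 / (572.0 × 3200) = 0.1411 g BOD₅·(g VSS·d)⁻¹.

F/M ≈ 0.141 d⁻¹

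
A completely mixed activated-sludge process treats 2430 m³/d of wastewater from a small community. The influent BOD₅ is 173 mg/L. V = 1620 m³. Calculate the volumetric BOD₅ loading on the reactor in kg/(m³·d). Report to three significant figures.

L_v ≈ 0.260 kg BOD₅/(m³·d)

Applied BOD₅ load per unit volume = Q·S₀/V = (2430 × 173/1000)/1620 = 0.2595 kg BOD₅·m⁻³·d⁻¹.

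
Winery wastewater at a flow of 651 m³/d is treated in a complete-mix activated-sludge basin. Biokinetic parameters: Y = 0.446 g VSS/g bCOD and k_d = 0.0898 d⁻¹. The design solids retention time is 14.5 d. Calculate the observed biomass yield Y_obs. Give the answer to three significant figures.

Observed yield with endogenous decay: Y_obs = Y / (1 + k_d·θ_c) = 0.446 / (1 + 0.0898 × 14.5) = 0.446 / 2.302 = 0.1937 g VSS/g bCOD.

Y_obs ≈ 0.194 g VSS/g bCOD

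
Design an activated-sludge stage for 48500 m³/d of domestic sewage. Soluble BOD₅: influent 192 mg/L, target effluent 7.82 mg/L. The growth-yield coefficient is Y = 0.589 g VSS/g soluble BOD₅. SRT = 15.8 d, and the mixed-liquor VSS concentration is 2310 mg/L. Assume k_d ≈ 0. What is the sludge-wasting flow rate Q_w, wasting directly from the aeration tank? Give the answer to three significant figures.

With k_d = 0 the design equation reduces to V = Y Q (S₀−S) θ_c / X = 0.589 × 48500 × (192 − 7.82) × 15.8 / 2310 = 35987 m³.
With mixed-liquor wasting, θ_c = V/Q_w, so Q_w = V/θ_c = 35987/15.8 = 2278 m³/d.

Q_w ≈ 2280 m³/d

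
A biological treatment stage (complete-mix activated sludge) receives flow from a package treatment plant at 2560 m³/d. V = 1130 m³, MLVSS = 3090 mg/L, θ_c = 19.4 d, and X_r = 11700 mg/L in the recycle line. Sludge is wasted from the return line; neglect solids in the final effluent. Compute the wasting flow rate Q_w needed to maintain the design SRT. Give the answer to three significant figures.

Q_w = (V·X)/(θ_c X_r) = 1130 × 3090 / (19.4 × 11700) = 15.38 m³/d.

Q_w ≈ 15.4 m³/d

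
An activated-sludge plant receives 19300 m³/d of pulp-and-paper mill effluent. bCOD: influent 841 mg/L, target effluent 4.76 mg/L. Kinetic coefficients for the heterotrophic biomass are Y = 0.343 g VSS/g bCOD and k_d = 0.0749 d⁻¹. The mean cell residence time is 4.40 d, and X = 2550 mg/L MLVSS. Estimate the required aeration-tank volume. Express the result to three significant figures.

V ≈ 7180 m³

Rearranging the biomass balance for a CMAS with decay, V = Y·Q·ΔS·θ_c / [X·(1+k_d θ_c)] = 0.343 × 19300 × (841 − 4.76) × 4.40 / [2550 × (1 + 0.0749 × 4.40)] = 2.44×10^7 / 3390 = 7184 m³.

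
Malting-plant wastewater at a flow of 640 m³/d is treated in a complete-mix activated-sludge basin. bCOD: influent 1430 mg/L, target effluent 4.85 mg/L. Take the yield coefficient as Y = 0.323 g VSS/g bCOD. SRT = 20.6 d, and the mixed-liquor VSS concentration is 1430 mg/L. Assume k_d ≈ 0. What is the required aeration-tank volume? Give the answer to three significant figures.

With k_d = 0 the design equation reduces to V = Y Q (S₀−S) θ_c / X = 0.323 × 640 × (1430 − 4.85) × 20.6 / 1430 = 4244 m³.

V ≈ 4240 m³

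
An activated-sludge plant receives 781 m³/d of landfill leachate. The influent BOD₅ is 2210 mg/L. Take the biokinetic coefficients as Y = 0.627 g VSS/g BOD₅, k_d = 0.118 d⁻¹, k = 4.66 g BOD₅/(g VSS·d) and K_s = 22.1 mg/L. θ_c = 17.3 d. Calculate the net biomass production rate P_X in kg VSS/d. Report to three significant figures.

P_X ≈ 356 kg VSS/d

From the Monod/SRT balance for a CMAS, S = K_s·(1+k_d θ_c)/[θ_c·(Y k − k_d) − 1] = 22.1 × (1 + 0.118 × 17.3) / [17.3 × (0.627 × 4.66 − 0.118) − 1] = 67.21 / 47.51 = 1.415 mg/L.
Observed yield with endogenous decay: Y_obs = Y / (1 + k_d·θ_c) = 0.627 / (1 + 0.118 × 17.3) = 0.627 / 3.041 = 0.2062 g VSS/g BOD₅.
ΔS = 2210 − 1.41 = 2209 mg/L, so the substrate removal rate is 781 × 2209/1000 = 1725 kg BOD₅/d.
Biomass produced: P_X = Y_obs·Q·ΔS = 0.2062 × 1725 ≈ 355.6 kg VSS/d.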